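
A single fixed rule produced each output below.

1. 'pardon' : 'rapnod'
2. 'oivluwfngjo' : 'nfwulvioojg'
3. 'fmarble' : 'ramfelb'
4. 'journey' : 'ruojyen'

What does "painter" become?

niapret

Looking at the pairs, the operation is to move the last 3 characters to the front (rotate right by 3), then reverse the string.
Working it through for "painter": intermediate "terpain", final "niapret".
(Check on "fmarble": → "blefmar" → "ramfelb" ✓)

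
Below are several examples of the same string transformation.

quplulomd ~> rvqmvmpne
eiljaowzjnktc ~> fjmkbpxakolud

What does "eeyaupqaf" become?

ffzbvqrbg

Each output is the input with this applied: shift every letter 1 place forward in the alphabet (wrapping around).
Applying that to "eeyaupqaf" gives "ffzbvqrbg".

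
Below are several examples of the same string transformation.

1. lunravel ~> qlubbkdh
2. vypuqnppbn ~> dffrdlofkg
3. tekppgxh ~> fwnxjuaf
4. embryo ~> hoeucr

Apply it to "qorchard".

xqhtgehs

What's happening: swap the front and back halves of the string, then shift every letter 10 places backward in the alphabet (wrapping around).
"qorchard" → "xqhtgehs".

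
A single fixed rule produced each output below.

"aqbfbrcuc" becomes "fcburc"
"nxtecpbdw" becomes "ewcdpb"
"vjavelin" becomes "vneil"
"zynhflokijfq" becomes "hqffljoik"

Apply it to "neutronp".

Each output is the input with this applied: delete the first 3 characters, then take characters alternately from the front and the back (1st, last, 2nd, 2nd-last, ...).
For "neutronp", step one produces "tronp"; step two turns that into "tprno".

tprno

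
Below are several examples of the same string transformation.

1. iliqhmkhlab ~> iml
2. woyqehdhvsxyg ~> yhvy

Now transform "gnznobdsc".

The pattern: keep one character in every 3, starting at position 3 (positions 3rd, 6th, 9th, ...).
For "gnznobdsc" the result is "zbc".

zbc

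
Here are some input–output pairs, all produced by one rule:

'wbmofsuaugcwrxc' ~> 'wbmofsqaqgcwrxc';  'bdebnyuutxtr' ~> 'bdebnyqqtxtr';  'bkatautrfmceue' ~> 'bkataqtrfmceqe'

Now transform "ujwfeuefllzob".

What's happening: replace every "u" with "q".
"ujwfeuefllzob" → "qjwfeqefllzob".

qjwfeqefllzob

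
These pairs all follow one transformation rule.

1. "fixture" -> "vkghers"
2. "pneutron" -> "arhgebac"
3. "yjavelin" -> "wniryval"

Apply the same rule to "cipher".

vcurep

Looking at the pairs, the operation is to move the first character to the end, then shift every letter 13 places forward in the alphabet (wrapping around) — i.e. ROT13.
So "cipher" becomes "vcurep".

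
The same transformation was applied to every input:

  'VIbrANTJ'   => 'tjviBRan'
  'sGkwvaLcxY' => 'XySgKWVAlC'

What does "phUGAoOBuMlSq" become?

sQPHugaOobUmL

Looking at the pairs, the operation is to flip the case of every letter, then move the last 2 characters to the front (rotate right by 2).
Applying both steps to "phUGAoOBuMlSq": "PHugaOobUmLsQ", then "sQPHugaOobUmL".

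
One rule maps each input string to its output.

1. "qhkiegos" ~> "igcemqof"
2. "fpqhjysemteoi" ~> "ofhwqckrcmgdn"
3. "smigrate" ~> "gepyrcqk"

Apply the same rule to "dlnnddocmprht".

Each output is the input with this applied: move the first 2 characters to the end (rotate left by 2), then shift every letter 2 places backward in the alphabet (wrapping around).
On "dlnnddocmprht": the first step gives "nnddocmprhtdl", and the second then gives "llbbmaknpfrbj".

llbbmaknpfrbj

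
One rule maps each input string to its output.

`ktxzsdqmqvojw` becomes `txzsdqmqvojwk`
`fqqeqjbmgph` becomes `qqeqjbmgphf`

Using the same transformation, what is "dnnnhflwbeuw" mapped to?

nnnhflwbeuwd

The rule is to move the first character to the end.
So "dnnnhflwbeuw" becomes "nnnhflwbeuwd".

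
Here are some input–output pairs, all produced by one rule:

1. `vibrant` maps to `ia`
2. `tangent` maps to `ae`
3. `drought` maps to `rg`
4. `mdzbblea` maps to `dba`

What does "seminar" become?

In each case the input is transformed by: keep one character in every 3, starting at position 2 (positions 2nd, 5th, 8th, ...).
Applying that to "seminar" gives "en".

en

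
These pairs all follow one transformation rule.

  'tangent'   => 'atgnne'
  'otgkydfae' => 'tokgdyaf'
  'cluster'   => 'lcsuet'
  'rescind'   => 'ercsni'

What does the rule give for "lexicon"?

elixoc

Looking at the pairs, the operation is to delete the last character, then swap each adjacent pair of characters (1↔2, 3↔4, ...).
On "lexicon": the first step gives "lexico", and the second then gives "elixoc".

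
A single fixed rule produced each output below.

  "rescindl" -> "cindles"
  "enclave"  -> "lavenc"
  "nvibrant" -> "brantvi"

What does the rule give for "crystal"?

In each case the input is transformed by: delete the first character, then move the first 2 characters to the end (rotate left by 2).
"crystal" → "rystal" → "stalry".

stalry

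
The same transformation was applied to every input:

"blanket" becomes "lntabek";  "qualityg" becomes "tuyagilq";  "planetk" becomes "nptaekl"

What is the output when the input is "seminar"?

nrsaeim

Rule — sort the characters into alphabetical order, then move the last 3 characters to the front (rotate right by 3).
On "seminar": the first step gives "aeimnrs", and the second then gives "nrsaeim".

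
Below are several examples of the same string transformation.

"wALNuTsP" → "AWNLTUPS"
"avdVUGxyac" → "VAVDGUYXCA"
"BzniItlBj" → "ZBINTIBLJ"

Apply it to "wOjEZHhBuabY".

OWEJHZBHAUYB

Looking at the pairs, the operation is to swap each adjacent pair of characters (1↔2, 3↔4, ...), then convert every letter to uppercase.
Applying that to "wOjEZHhBuabY" gives "OWEJHZBHAUYB".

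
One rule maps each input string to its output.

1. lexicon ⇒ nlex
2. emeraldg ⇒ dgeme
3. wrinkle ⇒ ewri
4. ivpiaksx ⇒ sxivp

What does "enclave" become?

eenc

The rule is to move the first 3 characters to the end (rotate left by 3), then delete the first 3 characters.
Applying both steps to "enclave": "laveenc", then "eenc".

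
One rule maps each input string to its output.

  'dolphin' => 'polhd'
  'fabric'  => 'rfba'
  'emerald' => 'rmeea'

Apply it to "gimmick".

mmiig

The rule is to delete the last 2 characters, then sort the characters into reverse alphabetical order.
For "gimmick", step one produces "gimmi"; step two turns that into "mmiig".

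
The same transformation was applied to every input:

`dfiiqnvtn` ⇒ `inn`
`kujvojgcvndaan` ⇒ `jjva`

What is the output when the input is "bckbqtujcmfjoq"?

ktcj

The pattern: keep one character in every 3, starting at position 3 (positions 3rd, 6th, 9th, ...).
Applying that to "bckbqtujcmfjoq" gives "ktcj".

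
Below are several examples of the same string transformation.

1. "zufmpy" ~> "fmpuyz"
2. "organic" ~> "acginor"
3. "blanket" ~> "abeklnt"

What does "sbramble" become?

The rule is to sort the characters into alphabetical order.
On "sbramble" that produces "abbelmrs".

abbelmrs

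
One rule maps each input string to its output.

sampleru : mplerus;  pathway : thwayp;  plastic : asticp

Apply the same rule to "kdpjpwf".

pjpwfk

The rule is to move the first character to the end, then delete the first character.
Applying that to "kdpjpwf" gives "pjpwfk".
(Check on "sampleru": → "amplerus" → "mplerus" ✓)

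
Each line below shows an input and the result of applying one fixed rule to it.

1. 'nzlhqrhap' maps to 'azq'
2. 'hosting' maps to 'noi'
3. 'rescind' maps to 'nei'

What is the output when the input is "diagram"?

The pattern: move the last 2 characters to the front (rotate right by 2), then keep one character in every 3, starting at position 1 (positions 1st, 4th, 7th, ...).
Working it through for "diagram": intermediate "amdiagr", final "air".
(Check on "hosting": → "nghosti" → "noi" ✓)

air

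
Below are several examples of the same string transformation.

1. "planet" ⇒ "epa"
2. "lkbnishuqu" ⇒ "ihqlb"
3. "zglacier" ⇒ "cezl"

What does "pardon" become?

opr

The rule is to move the first 3 characters to the end (rotate left by 3), then keep every other character starting from the second (positions 2nd, 4th, 6th, ...).
On "pardon": the first step gives "donpar", and the second then gives "opr".
(Check on "planet": → "netpla" → "epa" ✓)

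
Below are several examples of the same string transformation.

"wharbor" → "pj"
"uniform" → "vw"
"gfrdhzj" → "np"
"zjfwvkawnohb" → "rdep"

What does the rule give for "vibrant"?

The transformation: shift every letter 8 places forward in the alphabet (wrapping around), then keep one character in every 3, starting at position 2 (positions 2nd, 5th, 8th, ...).
On "vibrant": the first step gives "dqjzivb", and the second then gives "qi".
(Check on "gfrdhzj": → "onzlphr" → "np" ✓)

qi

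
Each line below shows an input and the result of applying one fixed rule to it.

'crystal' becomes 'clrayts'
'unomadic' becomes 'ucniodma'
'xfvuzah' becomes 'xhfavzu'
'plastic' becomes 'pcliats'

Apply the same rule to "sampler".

sraemlp

Each output is the input with this applied: take characters alternately from the front and the back (1st, last, 2nd, 2nd-last, ...).
On "sampler" that produces "sraemlp".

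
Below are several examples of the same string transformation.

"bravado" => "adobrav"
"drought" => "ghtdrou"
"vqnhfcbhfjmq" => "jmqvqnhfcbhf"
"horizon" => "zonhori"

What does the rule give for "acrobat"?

batacro

The transformation: move the last 3 characters to the front (rotate right by 3).
On "acrobat" that produces "batacro".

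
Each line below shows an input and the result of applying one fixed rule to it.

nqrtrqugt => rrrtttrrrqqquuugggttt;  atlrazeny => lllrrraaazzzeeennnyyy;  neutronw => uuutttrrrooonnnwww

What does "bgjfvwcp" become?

jjjfffvvvwwwcccppp

Rule — delete the first 2 characters, then repeat every character 3 times.
For "bgjfvwcp", step one produces "jfvwcp"; step two turns that into "jjjfffvvvwwwcccppp".
(Check on "nqrtrqugt": → "rtrqugt" → "rrrtttrrrqqquuugggttt" ✓)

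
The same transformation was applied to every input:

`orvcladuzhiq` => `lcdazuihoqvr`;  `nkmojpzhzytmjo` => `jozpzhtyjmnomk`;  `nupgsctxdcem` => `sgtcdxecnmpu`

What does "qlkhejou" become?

Looking at the pairs, the operation is to move the first 3 characters to the end (rotate left by 3), then swap each adjacent pair of characters (1↔2, 3↔4, ...).
So "qlkhejou" becomes "ehojqukl".

ehojqukl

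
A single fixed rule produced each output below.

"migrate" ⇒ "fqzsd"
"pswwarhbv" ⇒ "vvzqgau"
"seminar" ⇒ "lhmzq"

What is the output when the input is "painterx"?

The transformation: shift every letter 1 place backward in the alphabet (wrapping around), then delete the first 2 characters.
Starting from "painterx": after the first operation, "ozhmsdqw"; after the second, "hmsdqw".

hmsdqw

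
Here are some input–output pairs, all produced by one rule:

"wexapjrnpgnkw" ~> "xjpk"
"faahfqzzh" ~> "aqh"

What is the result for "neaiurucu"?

aru

Looking at the pairs, the operation is to keep one character in every 3, starting at position 3 (positions 3rd, 6th, 9th, ...).
"neaiurucu" → "aru".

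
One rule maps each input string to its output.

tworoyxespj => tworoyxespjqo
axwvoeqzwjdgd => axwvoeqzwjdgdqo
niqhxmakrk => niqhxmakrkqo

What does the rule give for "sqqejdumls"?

sqqejdumlsqo

Each output is the input with this applied: append "qo".
For "sqqejdumls" the result is "sqqejdumlsqo".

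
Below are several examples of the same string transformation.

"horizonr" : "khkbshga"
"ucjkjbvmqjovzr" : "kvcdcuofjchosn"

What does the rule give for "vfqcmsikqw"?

pyjvflbdjo

In each case the input is transformed by: swap the first and last characters, then shift every letter 7 places backward in the alphabet (wrapping around).
Starting from "vfqcmsikqw": after the first operation, "wfqcmsikqv"; after the second, "pyjvflbdjo".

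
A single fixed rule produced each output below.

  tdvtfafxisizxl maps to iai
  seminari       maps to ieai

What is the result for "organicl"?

oia

Each output is the input with this applied: take characters alternately from the front and the back (1st, last, 2nd, 2nd-last, ...), then keep only the vowels.
"organicl" → "olrcgian" → "oia".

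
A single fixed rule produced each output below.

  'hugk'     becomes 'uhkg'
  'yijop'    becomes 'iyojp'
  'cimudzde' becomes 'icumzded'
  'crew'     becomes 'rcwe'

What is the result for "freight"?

rfiehgt

The transformation: swap each adjacent pair of characters (1↔2, 3↔4, ...).
"freight" → "rfiehgt".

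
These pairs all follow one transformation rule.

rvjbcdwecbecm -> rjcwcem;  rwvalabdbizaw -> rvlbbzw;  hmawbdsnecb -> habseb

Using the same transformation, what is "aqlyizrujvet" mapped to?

alirje

Each output is the input with this applied: keep every other character starting from the first (positions 1st, 3rd, 5th, ...).
"aqlyizrujvet" → "alirje".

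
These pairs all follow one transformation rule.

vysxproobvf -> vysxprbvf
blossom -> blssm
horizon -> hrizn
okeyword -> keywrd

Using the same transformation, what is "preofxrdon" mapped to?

prefxrdn

Rule — remove every "o".
"preofxrdon" → "prefxrdn".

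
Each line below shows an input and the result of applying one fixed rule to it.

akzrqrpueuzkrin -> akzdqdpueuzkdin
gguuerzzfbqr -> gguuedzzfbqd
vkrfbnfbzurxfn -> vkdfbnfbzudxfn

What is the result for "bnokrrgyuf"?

What's happening: replace every "r" with "d".
So "bnokrrgyuf" becomes "bnokddgyuf".

bnokddgyuf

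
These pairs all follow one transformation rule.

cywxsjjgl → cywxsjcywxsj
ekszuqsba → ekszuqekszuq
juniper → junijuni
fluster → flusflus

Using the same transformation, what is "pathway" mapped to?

The transformation: delete the last 3 characters, then write the whole string twice.
On "pathway": the first step gives "path", and the second then gives "pathpath".

pathpath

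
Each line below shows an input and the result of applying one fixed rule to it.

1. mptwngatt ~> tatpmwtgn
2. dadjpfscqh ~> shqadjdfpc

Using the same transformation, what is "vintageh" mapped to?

aheivtng

The transformation: swap each adjacent pair of characters (1↔2, 3↔4, ...), then move the last 3 characters to the front (rotate right by 3).
Doing the same to "vintageh": "aheivtng".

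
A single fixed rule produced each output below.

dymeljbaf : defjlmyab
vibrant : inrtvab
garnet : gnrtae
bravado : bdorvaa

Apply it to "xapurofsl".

loprsuxaf

What's happening: sort the characters into alphabetical order, then move the first 2 characters to the end (rotate left by 2).
For "xapurofsl" the result is "loprsuxaf".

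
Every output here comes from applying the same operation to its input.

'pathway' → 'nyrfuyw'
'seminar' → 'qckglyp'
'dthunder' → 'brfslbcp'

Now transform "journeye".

The pattern: shift every letter 2 places backward in the alphabet (wrapping around).
So "journeye" becomes "hmsplcwc".

hmsplcwc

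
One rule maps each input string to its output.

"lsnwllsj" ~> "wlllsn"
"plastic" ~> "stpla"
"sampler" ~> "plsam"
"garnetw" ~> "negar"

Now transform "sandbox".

dbsan

Looking at the pairs, the operation is to delete the last 2 characters, then move the first 3 characters to the end (rotate left by 3).
Working it through for "sandbox": intermediate "sandb", final "dbsan".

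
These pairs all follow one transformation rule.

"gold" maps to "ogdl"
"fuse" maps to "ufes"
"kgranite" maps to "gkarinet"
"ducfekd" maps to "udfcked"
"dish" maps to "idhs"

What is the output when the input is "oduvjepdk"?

The pattern: swap each adjacent pair of characters (1↔2, 3↔4, ...).
Applying that to "oduvjepdk" gives "dovuejdpk".

dovuejdpk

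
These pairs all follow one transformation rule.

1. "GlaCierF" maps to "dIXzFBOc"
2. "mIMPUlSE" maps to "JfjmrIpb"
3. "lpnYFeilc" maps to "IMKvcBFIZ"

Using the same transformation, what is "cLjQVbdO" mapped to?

ZiGnsYAl

The transformation: shift every letter 3 places backward in the alphabet (wrapping around), then flip the case of every letter.
Doing the same to "cLjQVbdO": "ZiGnsYAl".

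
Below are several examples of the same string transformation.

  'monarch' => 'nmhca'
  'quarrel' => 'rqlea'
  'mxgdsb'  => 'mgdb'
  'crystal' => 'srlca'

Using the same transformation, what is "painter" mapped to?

What's happening: sort the characters into reverse alphabetical order, then delete the first 2 characters.
Starting from "painter": after the first operation, "trpniea"; after the second, "pniea".

pniea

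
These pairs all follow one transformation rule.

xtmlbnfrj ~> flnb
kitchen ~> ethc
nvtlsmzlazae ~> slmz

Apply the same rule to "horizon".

The rule is to take characters alternately from the front and the back (1st, last, 2nd, 2nd-last, ...), then keep only the last 4 characters.
Applying both steps to "horizon": "hnoorzi", then "orzi".

orzi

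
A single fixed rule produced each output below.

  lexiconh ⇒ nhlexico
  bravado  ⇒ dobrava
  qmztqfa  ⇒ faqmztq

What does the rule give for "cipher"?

In each case the input is transformed by: move the last 2 characters to the front (rotate right by 2).
Doing the same to "cipher": "erciph".

erciph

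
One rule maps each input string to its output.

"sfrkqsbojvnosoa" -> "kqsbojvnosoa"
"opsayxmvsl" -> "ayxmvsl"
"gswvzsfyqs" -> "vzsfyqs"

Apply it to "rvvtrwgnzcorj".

trwgnzcorj

The transformation: delete the first 3 characters.
Doing the same to "rvvtrwgnzcorj": "trwgnzcorj".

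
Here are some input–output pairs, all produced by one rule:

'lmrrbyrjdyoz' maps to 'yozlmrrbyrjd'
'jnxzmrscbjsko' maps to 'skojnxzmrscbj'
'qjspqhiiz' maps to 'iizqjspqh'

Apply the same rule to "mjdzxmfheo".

heomjdzxmf

In each case the input is transformed by: move the last 3 characters to the front (rotate right by 3).
For "mjdzxmfheo" the result is "heomjdzxmf".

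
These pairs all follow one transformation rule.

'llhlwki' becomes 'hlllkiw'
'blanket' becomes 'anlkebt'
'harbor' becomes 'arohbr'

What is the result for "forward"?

In each case the input is transformed by: sort the characters into reverse alphabetical order, then swap the first and last characters.
On "forward": the first step gives "wrrofda", and the second then gives "arrofdw".

arrofdw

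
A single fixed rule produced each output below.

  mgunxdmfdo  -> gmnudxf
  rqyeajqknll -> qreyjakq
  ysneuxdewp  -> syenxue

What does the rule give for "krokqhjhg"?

rkkohq

Looking at the pairs, the operation is to swap each adjacent pair of characters (1↔2, 3↔4, ...), then delete the last 3 characters.
Applying both steps to "krokqhjhg": "rkkohqhjg", then "rkkohq".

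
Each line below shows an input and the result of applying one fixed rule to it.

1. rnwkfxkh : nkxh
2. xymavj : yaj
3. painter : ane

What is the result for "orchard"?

rhr

Looking at the pairs, the operation is to keep every other character starting from the second (positions 2nd, 4th, 6th, ...).
"orchard" → "rhr".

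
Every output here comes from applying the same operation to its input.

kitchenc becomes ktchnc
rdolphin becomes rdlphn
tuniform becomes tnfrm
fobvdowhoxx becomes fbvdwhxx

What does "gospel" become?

Looking at the pairs, the operation is to remove every vowel.
For "gospel" the result is "gspl".

gspl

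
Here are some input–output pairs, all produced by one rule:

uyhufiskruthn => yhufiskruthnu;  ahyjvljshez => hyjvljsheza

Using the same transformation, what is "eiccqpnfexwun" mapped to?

iccqpnfexwune

What's happening: move the first character to the end.
Doing the same to "eiccqpnfexwun": "iccqpnfexwune".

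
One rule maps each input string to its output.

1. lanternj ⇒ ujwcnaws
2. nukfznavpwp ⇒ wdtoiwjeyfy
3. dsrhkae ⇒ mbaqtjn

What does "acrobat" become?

jlaxkjc

The transformation: shift every letter 9 places forward in the alphabet (wrapping around).
For "acrobat" the result is "jlaxkjc".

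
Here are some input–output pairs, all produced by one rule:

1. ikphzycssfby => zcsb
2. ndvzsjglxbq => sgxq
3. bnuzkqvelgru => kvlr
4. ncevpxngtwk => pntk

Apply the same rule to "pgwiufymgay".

What's happening: keep every other character starting from the first (positions 1st, 3rd, 5th, ...), then keep only the last 4 characters.
Working it through for "pgwiufymgay": intermediate "pwuygy", final "uygy".

uygy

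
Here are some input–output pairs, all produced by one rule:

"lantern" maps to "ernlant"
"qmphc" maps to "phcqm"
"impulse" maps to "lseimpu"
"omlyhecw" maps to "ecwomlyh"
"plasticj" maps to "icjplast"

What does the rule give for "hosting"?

Looking at the pairs, the operation is to move the last 3 characters to the front (rotate right by 3).
For "hosting" the result is "inghost".

inghost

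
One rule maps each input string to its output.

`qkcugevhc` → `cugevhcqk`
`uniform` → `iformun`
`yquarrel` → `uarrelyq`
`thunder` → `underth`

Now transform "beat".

atbe

In each case the input is transformed by: move the first 2 characters to the end (rotate left by 2).
Doing the same to "beat": "atbe".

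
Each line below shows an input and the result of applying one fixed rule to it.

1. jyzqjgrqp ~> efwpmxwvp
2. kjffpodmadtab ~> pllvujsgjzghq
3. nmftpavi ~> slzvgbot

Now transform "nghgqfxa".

Looking at the pairs, the operation is to shift every letter 6 places forward in the alphabet (wrapping around), then move the first character to the end.
For "nghgqfxa", step one produces "tmnmwldg"; step two turns that into "mnmwldgt".

mnmwldgt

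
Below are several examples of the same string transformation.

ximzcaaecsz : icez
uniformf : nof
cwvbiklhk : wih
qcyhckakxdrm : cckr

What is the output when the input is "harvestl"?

ael

Each output is the input with this applied: keep one character in every 3, starting at position 2 (positions 2nd, 5th, 8th, ...).
Applying that to "harvestl" gives "ael".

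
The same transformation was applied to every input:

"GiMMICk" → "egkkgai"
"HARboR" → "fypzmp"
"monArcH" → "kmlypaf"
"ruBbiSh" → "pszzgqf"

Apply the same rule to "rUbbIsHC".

The transformation: shift every letter 2 places backward in the alphabet (wrapping around), then convert every letter to lowercase.
Applying both steps to "rUbbIsHC": "pSzzGqFA", then "pszzgqfa".

pszzgqfa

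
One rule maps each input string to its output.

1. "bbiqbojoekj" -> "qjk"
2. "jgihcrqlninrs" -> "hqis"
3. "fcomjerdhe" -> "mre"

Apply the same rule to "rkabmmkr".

What's happening: keep one character in every 3, starting at position 1 (positions 1st, 4th, 7th, ...), then delete the first character.
On "rkabmmkr": the first step gives "rbk", and the second then gives "bk".

bk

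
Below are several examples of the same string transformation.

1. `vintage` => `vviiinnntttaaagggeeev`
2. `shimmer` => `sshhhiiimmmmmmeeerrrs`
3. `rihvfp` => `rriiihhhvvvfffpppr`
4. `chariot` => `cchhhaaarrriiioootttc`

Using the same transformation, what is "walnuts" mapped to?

wwaaalllnnnuuutttsssw

The pattern: repeat every character 3 times, then move the first character to the end.
"walnuts" → "wwwaaalllnnnuuutttsss" → "wwaaalllnnnuuutttsssw".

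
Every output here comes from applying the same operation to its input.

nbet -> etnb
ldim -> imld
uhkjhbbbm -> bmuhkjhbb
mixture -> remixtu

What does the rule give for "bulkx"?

kxbul

Looking at the pairs, the operation is to move the last 2 characters to the front (rotate right by 2).
Doing the same to "bulkx": "kxbul".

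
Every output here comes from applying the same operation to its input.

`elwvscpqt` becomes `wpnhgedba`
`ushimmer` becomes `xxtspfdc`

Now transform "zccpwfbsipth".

tsqnnmkhedaa

The rule is to shift every letter 11 places forward in the alphabet (wrapping around), then sort the characters into reverse alphabetical order.
For "zccpwfbsipth", step one produces "knnahqmdtaes"; step two turns that into "tsqnnmkhedaa".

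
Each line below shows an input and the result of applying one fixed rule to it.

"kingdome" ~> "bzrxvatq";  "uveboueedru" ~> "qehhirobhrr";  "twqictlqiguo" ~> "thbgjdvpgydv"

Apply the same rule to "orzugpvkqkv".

dxibemhtcix

Rule — move the last 3 characters to the front (rotate right by 3), then shift every letter 13 places forward in the alphabet (wrapping around) — i.e. ROT13.
For "orzugpvkqkv", step one produces "qkvorzugpvk"; step two turns that into "dxibemhtcix".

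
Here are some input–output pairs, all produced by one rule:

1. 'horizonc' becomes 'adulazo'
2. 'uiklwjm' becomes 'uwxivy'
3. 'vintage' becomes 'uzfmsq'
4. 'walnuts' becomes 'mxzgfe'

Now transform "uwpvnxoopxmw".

ibhzjaabjyi

Each output is the input with this applied: shift every letter 12 places forward in the alphabet (wrapping around), then delete the first character.
On "uwpvnxoopxmw": the first step gives "gibhzjaabjyi", and the second then gives "ibhzjaabjyi".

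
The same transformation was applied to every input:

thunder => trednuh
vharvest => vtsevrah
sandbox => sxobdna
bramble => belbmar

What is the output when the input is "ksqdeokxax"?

Each output is the input with this applied: reverse the string, then move the last character to the front.
Starting from "ksqdeokxax": after the first operation, "xaxkoedqsk"; after the second, "kxaxkoedqs".

kxaxkoedqs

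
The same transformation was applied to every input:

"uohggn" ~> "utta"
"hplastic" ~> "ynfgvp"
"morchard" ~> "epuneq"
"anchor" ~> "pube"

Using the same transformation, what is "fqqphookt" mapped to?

The rule is to shift every letter 13 places forward in the alphabet (wrapping around) — i.e. ROT13, then delete the first 2 characters.
Applying both steps to "fqqphookt": "sddcubbxg", then "dcubbxg".

dcubbxg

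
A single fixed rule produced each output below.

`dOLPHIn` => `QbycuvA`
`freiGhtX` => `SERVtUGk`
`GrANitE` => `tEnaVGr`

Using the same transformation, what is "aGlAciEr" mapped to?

NtYnPVrE

The transformation: flip the case of every letter, then shift every letter 13 places forward in the alphabet (wrapping around) — i.e. ROT13.
Working it through for "aGlAciEr": intermediate "AgLaCIeR", final "NtYnPVrE".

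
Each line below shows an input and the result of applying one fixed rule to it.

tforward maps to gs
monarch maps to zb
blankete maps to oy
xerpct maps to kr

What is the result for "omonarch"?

bz

Looking at the pairs, the operation is to shift every letter 13 places forward in the alphabet (wrapping around) — i.e. ROT13, then keep only the first 2 characters.
On "omonarch" that produces "bz".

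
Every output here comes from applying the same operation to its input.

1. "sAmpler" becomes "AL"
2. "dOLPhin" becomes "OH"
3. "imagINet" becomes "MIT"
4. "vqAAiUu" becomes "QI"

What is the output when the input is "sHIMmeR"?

HM

Rule — keep one character in every 3, starting at position 2 (positions 2nd, 5th, 8th, ...), then convert every letter to uppercase.
On "sHIMmeR" that produces "HM".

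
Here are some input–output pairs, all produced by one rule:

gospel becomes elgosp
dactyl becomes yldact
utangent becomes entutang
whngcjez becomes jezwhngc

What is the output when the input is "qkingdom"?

domqking

Each output is the input with this applied: move the first character to the end, then swap the front and back halves of the string.
Starting from "qkingdom": after the first operation, "kingdomq"; after the second, "domqking".
(Check on "utangent": → "tangentu" → "entutang" ✓)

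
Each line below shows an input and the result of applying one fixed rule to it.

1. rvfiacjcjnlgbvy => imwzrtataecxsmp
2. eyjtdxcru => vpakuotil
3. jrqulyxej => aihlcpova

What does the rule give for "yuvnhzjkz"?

plmeyqabq

The rule is to shift every letter 9 places backward in the alphabet (wrapping around).
So "yuvnhzjkz" becomes "plmeyqabq".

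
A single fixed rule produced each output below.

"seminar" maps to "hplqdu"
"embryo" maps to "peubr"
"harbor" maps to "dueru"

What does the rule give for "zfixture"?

The transformation: delete the first character, then shift every letter 3 places forward in the alphabet (wrapping around).
"zfixture" → "fixture" → "ilawxuh".

ilawxuh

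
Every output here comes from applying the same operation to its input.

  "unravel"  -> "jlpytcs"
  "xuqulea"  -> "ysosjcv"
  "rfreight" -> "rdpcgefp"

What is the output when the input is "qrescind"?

bpcqaglo

Looking at the pairs, the operation is to swap the first and last characters, then shift every letter 2 places backward in the alphabet (wrapping around).
Starting from "qrescind": after the first operation, "drescinq"; after the second, "bpcqaglo".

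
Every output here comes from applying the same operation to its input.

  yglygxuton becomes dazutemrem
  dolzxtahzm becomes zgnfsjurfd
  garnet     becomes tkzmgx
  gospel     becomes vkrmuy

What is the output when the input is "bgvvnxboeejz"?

hukkpfhmbbtd

Rule — swap the front and back halves of the string, then shift every letter 6 places forward in the alphabet (wrapping around).
On "bgvvnxboeejz": the first step gives "boeejzbgvvnx", and the second then gives "hukkpfhmbbtd".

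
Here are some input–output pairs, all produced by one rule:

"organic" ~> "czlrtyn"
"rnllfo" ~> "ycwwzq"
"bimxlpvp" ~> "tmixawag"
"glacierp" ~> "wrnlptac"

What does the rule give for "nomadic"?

zylxton

In each case the input is transformed by: shift every letter 11 places forward in the alphabet (wrapping around), then swap each adjacent pair of characters (1↔2, 3↔4, ...).
On "nomadic" that produces "zylxton".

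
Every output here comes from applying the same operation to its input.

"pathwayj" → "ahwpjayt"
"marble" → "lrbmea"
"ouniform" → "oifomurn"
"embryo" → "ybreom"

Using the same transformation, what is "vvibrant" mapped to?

abrvtvni

The rule is to take characters alternately from the front and the back (1st, last, 2nd, 2nd-last, ...), then move the last 3 characters to the front (rotate right by 3).
Starting from "vvibrant": after the first operation, "vtvniabr"; after the second, "abrvtvni".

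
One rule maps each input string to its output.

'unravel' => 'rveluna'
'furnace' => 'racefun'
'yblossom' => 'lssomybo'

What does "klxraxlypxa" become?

xaxlypxaklr

Rule — move the first 3 characters to the end (rotate left by 3), then swap the first and last characters.
For "klxraxlypxa", step one produces "raxlypxaklx"; step two turns that into "xaxlypxaklr".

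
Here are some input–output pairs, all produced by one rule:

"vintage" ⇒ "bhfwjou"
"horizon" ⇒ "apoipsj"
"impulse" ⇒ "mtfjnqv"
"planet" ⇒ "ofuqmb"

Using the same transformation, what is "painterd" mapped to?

fseqbjou

Each output is the input with this applied: move the last 3 characters to the front (rotate right by 3), then shift every letter 1 place forward in the alphabet (wrapping around).
For "painterd", step one produces "erdpaint"; step two turns that into "fseqbjou".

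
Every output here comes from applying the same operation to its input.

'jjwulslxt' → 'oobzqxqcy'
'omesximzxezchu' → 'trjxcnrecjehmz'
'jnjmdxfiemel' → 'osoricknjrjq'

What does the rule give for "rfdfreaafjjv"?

The transformation: shift every letter 5 places forward in the alphabet (wrapping around).
"rfdfreaafjjv" → "wkikwjffkooa".

wkikwjffkooa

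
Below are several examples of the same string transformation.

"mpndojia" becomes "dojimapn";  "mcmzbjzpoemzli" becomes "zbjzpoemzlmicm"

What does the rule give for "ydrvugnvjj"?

Rule — swap the first and last characters, then move the first 3 characters to the end (rotate left by 3).
On "ydrvugnvjj": the first step gives "jdrvugnvjy", and the second then gives "vugnvjyjdr".
(Check on "mcmzbjzpoemzli": → "icmzbjzpoemzlm" → "zbjzpoemzlmicm" ✓)

vugnvjyjdr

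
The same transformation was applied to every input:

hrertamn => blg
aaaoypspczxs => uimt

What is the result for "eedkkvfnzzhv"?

What's happening: shift every letter 6 places backward in the alphabet (wrapping around), then keep one character in every 3, starting at position 1 (positions 1st, 4th, 7th, ...).
For "eedkkvfnzzhv", step one produces "yyxeepzhttbp"; step two turns that into "yezt".

yezt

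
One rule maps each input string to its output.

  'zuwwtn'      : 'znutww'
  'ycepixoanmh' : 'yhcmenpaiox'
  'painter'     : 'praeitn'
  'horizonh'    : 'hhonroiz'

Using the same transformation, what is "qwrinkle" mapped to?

Looking at the pairs, the operation is to take characters alternately from the front and the back (1st, last, 2nd, 2nd-last, ...).
On "qwrinkle" that produces "qewlrkin".

qewlrkin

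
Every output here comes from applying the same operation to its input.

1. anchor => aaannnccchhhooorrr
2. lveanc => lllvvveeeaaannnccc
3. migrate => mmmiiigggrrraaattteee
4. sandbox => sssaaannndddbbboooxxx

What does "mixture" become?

mmmiiixxxtttuuurrreee

What's happening: repeat every character 3 times.
On "mixture" that produces "mmmiiixxxtttuuurrreee".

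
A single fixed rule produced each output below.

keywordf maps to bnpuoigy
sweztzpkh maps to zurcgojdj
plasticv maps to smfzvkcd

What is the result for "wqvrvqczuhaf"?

The transformation: shift every letter 10 places forward in the alphabet (wrapping around), then move the last 3 characters to the front (rotate right by 3).
For "wqvrvqczuhaf", step one produces "gafbfamjerkp"; step two turns that into "rkpgafbfamje".

rkpgafbfamje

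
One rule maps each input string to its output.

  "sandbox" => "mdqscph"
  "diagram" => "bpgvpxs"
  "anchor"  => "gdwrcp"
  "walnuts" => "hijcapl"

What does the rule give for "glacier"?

The transformation: reverse the string, then shift every letter 11 places backward in the alphabet (wrapping around).
"glacier" → "reicalg" → "gtxrpav".

gtxrpav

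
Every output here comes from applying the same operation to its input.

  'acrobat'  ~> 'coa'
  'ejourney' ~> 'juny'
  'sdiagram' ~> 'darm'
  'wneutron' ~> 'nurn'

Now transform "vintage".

Each output is the input with this applied: keep every other character starting from the second (positions 2nd, 4th, 6th, ...).
"vintage" → "itg".

itg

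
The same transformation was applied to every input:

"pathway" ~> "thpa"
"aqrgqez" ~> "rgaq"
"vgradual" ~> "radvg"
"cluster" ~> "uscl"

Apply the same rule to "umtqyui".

tqum

Looking at the pairs, the operation is to delete the last 3 characters, then move the first 2 characters to the end (rotate left by 2).
Applying that to "umtqyui" gives "tqum".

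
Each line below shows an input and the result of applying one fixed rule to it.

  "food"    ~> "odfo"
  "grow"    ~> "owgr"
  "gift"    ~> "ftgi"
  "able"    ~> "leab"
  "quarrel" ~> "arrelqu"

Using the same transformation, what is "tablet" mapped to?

bletta

Rule — move the first 2 characters to the end (rotate left by 2).
For "tablet" the result is "bletta".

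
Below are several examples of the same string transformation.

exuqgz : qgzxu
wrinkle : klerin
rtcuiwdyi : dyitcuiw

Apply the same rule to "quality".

ityual

Each output is the input with this applied: delete the first character, then move the last 3 characters to the front (rotate right by 3).
For "quality" the result is "ityual".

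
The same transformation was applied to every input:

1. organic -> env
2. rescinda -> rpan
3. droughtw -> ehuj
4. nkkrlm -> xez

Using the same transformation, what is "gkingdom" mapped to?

Rule — keep every other character starting from the second (positions 2nd, 4th, 6th, ...), then shift every letter 13 places forward in the alphabet (wrapping around) — i.e. ROT13.
Starting from "gkingdom": after the first operation, "kndm"; after the second, "xaqz".

xaqz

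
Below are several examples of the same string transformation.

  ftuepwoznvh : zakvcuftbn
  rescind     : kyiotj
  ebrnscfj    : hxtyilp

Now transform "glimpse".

rosvyk

The transformation: delete the first character, then shift every letter 6 places forward in the alphabet (wrapping around).
So "glimpse" becomes "rosvyk".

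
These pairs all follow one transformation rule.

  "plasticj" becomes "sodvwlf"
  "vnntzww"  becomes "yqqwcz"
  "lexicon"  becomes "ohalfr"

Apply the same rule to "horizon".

krulcr

The pattern: shift every letter 3 places forward in the alphabet (wrapping around), then delete the last character.
"horizon" → "krulcrq" → "krulcr".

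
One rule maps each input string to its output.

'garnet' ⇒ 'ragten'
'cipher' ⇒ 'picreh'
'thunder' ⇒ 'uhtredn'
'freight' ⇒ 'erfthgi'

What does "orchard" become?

The transformation: reverse the string, then move the last 3 characters to the front (rotate right by 3).
On "orchard": the first step gives "drahcro", and the second then gives "crodrah".

crodrah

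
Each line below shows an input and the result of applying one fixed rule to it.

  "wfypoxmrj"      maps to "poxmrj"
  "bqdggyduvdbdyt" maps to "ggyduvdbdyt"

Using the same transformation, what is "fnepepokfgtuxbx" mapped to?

pepokfgtuxbx

The pattern: delete the first 3 characters.
For "fnepepokfgtuxbx" the result is "pepokfgtuxbx".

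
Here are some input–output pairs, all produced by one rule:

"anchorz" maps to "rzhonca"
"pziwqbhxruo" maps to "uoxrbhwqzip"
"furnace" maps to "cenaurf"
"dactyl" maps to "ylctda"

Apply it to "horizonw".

Looking at the pairs, the operation is to reverse the string, then swap each adjacent pair of characters (1↔2, 3↔4, ...).
Starting from "horizonw": after the first operation, "wnoziroh"; after the second, "nwzoriho".

nwzoriho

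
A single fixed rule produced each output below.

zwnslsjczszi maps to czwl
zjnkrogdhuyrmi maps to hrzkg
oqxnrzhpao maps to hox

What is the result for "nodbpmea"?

mnb

Rule — swap the front and back halves of the string, then keep one character in every 3, starting at position 2 (positions 2nd, 5th, 8th, ...).
On "nodbpmea": the first step gives "pmeanodb", and the second then gives "mnb".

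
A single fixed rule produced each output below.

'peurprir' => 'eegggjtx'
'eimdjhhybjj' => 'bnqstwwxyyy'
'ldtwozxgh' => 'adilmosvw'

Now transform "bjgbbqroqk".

Each output is the input with this applied: shift every letter 11 places backward in the alphabet (wrapping around), then sort the characters into alphabetical order.
Applying both steps to "bjgbbqroqk": "qyvqqfgdfz", then "dffgqqqvyz".

dffgqqqvyz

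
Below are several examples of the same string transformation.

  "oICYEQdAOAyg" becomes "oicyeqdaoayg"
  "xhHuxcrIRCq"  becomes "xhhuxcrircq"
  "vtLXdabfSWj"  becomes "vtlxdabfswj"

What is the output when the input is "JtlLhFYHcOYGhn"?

The rule is to convert every letter to lowercase.
So "JtlLhFYHcOYGhn" becomes "jtllhfyhcoyghn".

jtllhfyhcoyghn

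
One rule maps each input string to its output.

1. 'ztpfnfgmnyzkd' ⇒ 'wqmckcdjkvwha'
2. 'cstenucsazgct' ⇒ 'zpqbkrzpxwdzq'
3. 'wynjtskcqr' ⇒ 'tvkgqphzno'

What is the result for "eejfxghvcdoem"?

bbgcudeszalbj

The transformation: shift every letter 3 places backward in the alphabet (wrapping around).
For "eejfxghvcdoem" the result is "bbgcudeszalbj".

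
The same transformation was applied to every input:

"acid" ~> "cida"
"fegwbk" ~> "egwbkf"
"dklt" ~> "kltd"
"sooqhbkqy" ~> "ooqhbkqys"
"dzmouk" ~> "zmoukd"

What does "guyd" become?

uydg

Rule — move the first character to the end.
On "guyd" that produces "uydg".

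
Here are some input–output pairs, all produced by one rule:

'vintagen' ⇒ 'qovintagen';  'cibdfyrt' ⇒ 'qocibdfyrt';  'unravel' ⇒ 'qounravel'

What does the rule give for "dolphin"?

Rule — prepend "qo".
"dolphin" → "qodolphin".

qodolphin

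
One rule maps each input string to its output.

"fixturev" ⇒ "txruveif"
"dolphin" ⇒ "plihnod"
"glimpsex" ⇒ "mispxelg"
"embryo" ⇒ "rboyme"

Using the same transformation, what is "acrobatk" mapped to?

The pattern: swap each adjacent pair of characters (1↔2, 3↔4, ...), then move the first 2 characters to the end (rotate left by 2).
For "acrobatk", step one produces "caorabkt"; step two turns that into "orabktca".

orabktca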